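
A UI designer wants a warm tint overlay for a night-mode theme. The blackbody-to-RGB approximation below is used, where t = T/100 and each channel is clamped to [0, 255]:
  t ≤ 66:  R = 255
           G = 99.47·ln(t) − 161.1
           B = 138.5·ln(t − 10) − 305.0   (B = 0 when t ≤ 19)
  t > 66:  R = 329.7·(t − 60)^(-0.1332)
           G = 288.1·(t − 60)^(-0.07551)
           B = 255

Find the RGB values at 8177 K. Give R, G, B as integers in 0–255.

t = 8177/100 = 81.77; the t > 66 branch applies.
R = 329.7·(81.77 − 60)^(-0.1332) = 329.7·21.77^(-0.1332) = 329.7·0.66343 = 218.734.
G = 288.1·(81.77 − 60)^(-0.07551) = 288.1·21.77^(-0.07551) = 288.1·0.79246 = 228.308.
B = 255 by definition for t > 66.
Rounded: (219, 228, 255).

R=219, G=228, B=255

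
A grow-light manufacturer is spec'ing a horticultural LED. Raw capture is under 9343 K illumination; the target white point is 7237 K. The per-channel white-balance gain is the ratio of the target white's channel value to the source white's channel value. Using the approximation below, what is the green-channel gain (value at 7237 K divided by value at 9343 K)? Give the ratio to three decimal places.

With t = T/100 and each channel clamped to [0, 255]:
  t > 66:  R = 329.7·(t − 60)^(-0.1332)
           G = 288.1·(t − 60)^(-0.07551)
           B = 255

At 9343 K (t = 93.43):
  G = 288.1·(93.43 − 60)^(-0.07551) = 288.1·33.43^(-0.07551) = 288.1·0.76721 = 221.032.
At 7237 K (t = 72.37):
  G = 288.1·(72.37 − 60)^(-0.07551) = 288.1·12.37^(-0.07551) = 288.1·0.82702 = 238.264.
Gain = 238.264 / 221.032 = 1.0780 → 1.078.

1.078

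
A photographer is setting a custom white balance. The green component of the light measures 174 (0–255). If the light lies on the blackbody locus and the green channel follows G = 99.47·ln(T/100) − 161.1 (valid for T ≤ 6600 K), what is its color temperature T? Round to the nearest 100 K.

2900 K

ln t = (174 + 161.1) / 99.47 = 3.3689.
t = e^3.3689 = 29.045.
T = 100·t = 2905 K → 2900 K to the nearest 100 K.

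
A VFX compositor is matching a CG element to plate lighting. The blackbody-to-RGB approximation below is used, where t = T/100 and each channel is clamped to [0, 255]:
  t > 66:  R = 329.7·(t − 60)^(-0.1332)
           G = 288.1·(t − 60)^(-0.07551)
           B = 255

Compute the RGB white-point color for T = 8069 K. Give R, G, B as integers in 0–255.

R=220, G=229, B=255

t = 8069/100 = 80.69; the t > 66 branch applies.
R = 329.7·(80.69 − 60)^(-0.1332) = 329.7·20.69^(-0.1332) = 329.7·0.66794 = 220.221.
G = 288.1·(80.69 − 60)^(-0.07551) = 288.1·20.69^(-0.07551) = 288.1·0.79551 = 229.187.
B = 255 by definition for t > 66.
Rounded: (220, 229, 255).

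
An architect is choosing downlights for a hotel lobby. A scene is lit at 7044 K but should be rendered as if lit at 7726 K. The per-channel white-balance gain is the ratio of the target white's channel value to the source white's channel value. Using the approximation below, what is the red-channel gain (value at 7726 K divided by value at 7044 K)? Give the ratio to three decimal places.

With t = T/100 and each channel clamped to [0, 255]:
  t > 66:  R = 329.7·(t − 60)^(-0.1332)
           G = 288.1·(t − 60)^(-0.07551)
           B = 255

0.935

At 7044 K (t = 70.44):
  R = 329.7·(70.44 − 60)^(-0.1332) = 329.7·10.44^(-0.1332) = 329.7·0.73166 = 241.228.
At 7726 K (t = 77.26):
  R = 329.7·(77.26 − 60)^(-0.1332) = 329.7·17.26^(-0.1332) = 329.7·0.68427 = 225.603.
Gain = 225.603 / 241.228 = 0.9352 → 0.935.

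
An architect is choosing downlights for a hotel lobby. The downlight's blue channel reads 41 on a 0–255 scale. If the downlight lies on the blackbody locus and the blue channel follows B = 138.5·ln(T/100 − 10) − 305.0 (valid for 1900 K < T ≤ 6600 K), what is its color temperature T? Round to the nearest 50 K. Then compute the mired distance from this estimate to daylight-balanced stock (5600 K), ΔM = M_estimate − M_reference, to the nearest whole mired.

ln(t − 10) = (41 + 305.0) / 138.5 = 2.4982.
t − 10 = e^2.4982 = 12.161, so t = 22.161.
T = 100·t = 2216 K → 2200 K to the nearest 50 K.
M_estimate = 10⁶/2200 = 454.55; M_reference = 10⁶/5600 = 178.57.
ΔM = 454.55 − 178.57 = 275.97 → +276 mireds.

+276 mireds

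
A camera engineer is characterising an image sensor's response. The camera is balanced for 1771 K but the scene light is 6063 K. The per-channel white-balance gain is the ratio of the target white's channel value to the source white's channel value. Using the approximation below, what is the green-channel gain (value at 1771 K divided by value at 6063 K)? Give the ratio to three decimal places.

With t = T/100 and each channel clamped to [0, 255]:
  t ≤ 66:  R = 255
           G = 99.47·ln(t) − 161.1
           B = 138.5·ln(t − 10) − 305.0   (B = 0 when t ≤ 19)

At 6063 K (t = 60.63):
  G = 99.47·ln 60.63 − 161.1 = 99.47·4.1048 − 161.1 = 247.203.
At 1771 K (t = 17.71):
  G = 99.47·ln 17.71 − 161.1 = 99.47·2.8741 − 161.1 = 124.790.
Gain = 124.790 / 247.203 = 0.5048 → 0.505.

0.505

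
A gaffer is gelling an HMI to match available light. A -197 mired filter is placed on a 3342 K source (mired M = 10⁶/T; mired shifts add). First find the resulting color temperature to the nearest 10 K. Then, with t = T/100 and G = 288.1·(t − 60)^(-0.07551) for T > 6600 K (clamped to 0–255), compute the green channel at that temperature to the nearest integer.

M_in = 10⁶/3342 = 299.22; M_out = 299.22 + (-197) = 102.22.
T_out = 10⁶/102.22 = 9782.6 K → 9780 K; t = 97.8.
G = 288.1·(97.8 − 60)^(-0.07551) = 288.1·37.8^(-0.07551) = 288.1·0.76012 = 218.991.
Rounded: 219.

219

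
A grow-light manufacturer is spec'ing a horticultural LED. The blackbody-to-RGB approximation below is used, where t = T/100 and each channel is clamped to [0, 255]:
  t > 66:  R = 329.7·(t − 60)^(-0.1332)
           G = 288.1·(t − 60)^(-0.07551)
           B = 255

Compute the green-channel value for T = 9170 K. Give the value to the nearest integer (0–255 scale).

222

t = 9170/100 = 91.7; the t > 66 branch applies.
G = 288.1·(91.7 − 60)^(-0.07551) = 288.1·31.7^(-0.07551) = 288.1·0.77029 = 221.921.
Rounded: 222.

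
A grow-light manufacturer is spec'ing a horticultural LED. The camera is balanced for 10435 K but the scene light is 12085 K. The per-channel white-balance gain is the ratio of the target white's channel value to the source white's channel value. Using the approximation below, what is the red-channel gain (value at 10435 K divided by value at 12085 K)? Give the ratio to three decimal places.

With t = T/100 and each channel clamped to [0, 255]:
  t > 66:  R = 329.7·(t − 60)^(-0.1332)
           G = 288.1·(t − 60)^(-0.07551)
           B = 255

1.043

At 12085 K (t = 120.85):
  R = 329.7·(120.85 − 60)^(-0.1332) = 329.7·60.85^(-0.1332) = 329.7·0.57854 = 190.746.
At 10435 K (t = 104.35):
  R = 329.7·(104.35 − 60)^(-0.1332) = 329.7·44.35^(-0.1332) = 329.7·0.60344 = 198.954.
Gain = 198.954 / 190.746 = 1.0430 → 1.043.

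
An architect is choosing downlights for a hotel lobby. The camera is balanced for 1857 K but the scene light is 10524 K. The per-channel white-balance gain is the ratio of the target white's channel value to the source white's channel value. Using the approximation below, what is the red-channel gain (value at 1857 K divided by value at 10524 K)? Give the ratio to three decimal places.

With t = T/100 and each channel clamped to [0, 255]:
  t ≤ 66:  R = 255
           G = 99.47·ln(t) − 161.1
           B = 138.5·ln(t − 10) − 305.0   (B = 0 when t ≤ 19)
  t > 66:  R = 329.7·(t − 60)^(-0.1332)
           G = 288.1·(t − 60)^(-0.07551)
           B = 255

At 10524 K (t = 105.24):
  R = 329.7·(105.24 − 60)^(-0.1332) = 329.7·45.24^(-0.1332) = 329.7·0.60184 = 198.428.
At 1857 K (t = 18.57):
  R = 255 by definition for t ≤ 66.
Gain = 255.000 / 198.428 = 1.2851 → 1.285.

1.285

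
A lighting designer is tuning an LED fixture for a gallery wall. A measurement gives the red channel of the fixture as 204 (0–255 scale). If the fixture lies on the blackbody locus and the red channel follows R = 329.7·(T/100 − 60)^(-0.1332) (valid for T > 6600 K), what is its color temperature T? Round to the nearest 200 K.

(t − 60)^(-0.1332) = 204/329.7 = 0.61874.
t − 60 = 0.61874^(1/-0.1332) = 0.61874^(-7.508) = 36.748, so t = 96.748.
T = 100·t = 9675 K → 9600 K to the nearest 200 K.

9600 K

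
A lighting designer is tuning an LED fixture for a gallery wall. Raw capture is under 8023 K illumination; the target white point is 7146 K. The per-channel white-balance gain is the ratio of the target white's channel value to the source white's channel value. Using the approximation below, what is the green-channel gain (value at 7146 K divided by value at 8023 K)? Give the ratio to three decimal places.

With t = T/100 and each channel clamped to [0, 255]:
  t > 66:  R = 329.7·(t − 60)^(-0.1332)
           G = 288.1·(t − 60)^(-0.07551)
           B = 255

1.044

At 8023 K (t = 80.23):
  G = 288.1·(80.23 − 60)^(-0.07551) = 288.1·20.23^(-0.07551) = 288.1·0.79686 = 229.577.
At 7146 K (t = 71.46):
  G = 288.1·(71.46 − 60)^(-0.07551) = 288.1·11.46^(-0.07551) = 288.1·0.83180 = 239.643.
Gain = 239.643 / 229.577 = 1.0438 → 1.044.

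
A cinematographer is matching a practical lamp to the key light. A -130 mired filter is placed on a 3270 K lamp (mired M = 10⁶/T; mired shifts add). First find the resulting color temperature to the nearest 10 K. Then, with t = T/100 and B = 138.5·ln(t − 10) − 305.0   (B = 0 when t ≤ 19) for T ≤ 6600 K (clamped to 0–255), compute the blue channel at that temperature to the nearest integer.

228

M_in = 10⁶/3270 = 305.81; M_out = 305.81 + (-130) = 175.81.
T_out = 10⁶/175.81 = 5687.9 K → 5690 K; t = 56.9.
B = 138.5·ln(56.9 − 10) − 305.0 = 138.5·ln 46.9 − 305.0 = 138.5·3.8480 − 305.0 = 227.950.
Rounded: 228.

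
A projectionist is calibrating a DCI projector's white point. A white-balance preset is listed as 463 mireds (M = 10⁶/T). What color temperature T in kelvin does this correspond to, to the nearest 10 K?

T = 10⁶ / 463 = 2159.83 K → 2160 K.

2160 K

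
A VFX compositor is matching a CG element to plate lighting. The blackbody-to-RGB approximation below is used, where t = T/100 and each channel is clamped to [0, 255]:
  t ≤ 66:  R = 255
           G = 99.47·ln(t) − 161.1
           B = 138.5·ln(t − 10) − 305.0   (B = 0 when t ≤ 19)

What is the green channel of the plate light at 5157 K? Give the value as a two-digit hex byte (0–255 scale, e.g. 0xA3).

0xE7

t = 5157/100 = 51.57; the t ≤ 66 branch applies.
G = 99.47·ln 51.57 − 161.1 = 99.47·3.9429 − 161.1 = 231.104.
Rounded: 231; in hex, 0xE7.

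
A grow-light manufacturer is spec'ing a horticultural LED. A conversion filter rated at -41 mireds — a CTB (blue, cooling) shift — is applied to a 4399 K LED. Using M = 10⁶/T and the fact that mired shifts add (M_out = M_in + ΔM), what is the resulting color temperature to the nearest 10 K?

5370 K

M_in = 10⁶/4399 = 227.32 mireds.
M_out = 227.32 + (-41) = 186.32 mireds.
T_out = 10⁶/186.32 = 5367.0 K → 5370 K.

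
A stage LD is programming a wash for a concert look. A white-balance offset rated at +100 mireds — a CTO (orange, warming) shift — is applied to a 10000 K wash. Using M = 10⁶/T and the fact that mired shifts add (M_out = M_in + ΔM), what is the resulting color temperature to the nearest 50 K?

M_in = 10⁶/10000 = 100.00 mireds.
M_out = 100.00 + (+100) = 200.00 mireds.
T_out = 10⁶/200.00 = 5000.0 K → 5000 K.

5000 K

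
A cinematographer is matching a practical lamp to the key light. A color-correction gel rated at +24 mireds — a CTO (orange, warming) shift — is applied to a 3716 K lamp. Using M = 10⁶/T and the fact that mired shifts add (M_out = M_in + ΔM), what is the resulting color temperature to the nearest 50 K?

M_in = 10⁶/3716 = 269.11 mireds.
M_out = 269.11 + (+24) = 293.11 mireds.
T_out = 10⁶/293.11 = 3411.7 K → 3400 K.

3400 K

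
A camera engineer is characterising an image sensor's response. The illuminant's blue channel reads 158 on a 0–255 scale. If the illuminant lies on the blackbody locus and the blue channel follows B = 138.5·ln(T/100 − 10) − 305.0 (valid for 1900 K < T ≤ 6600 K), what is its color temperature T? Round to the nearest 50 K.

3850 K

ln(t − 10) = (158 + 305.0) / 138.5 = 3.3430.
t − 10 = e^3.3430 = 28.303, so t = 38.303.
T = 100·t = 3830 K → 3850 K to the nearest 50 K.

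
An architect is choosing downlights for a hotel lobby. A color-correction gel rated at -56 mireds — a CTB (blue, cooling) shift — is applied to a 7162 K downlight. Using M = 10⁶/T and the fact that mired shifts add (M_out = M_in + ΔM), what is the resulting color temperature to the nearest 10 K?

11960 K

M_in = 10⁶/7162 = 139.63 mireds.
M_out = 139.63 + (-56) = 83.63 mireds.
T_out = 10⁶/83.63 = 11958.0 K → 11960 K.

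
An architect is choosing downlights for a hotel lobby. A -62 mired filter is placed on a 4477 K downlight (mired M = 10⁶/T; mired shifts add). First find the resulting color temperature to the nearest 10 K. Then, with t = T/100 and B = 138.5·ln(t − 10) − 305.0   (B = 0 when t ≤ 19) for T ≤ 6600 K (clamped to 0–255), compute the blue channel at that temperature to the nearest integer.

242

M_in = 10⁶/4477 = 223.36; M_out = 223.36 + (-62) = 161.36.
T_out = 10⁶/161.36 = 6197.2 K → 6200 K; t = 62.
B = 138.5·ln(62 − 10) − 305.0 = 138.5·ln 52 − 305.0 = 138.5·3.9512 − 305.0 = 242.247.
Rounded: 242.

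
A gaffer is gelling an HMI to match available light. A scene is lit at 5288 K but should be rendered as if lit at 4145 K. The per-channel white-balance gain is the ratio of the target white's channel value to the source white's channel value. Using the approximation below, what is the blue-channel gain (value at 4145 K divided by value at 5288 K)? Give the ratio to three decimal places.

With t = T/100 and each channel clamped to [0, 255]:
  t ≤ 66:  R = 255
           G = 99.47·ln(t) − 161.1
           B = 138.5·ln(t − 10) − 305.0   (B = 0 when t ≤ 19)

At 5288 K (t = 52.88):
  B = 138.5·ln(52.88 − 10) − 305.0 = 138.5·ln 42.88 − 305.0 = 138.5·3.7584 − 305.0 = 215.539.
At 4145 K (t = 41.45):
  B = 138.5·ln(41.45 − 10) − 305.0 = 138.5·ln 31.45 − 305.0 = 138.5·3.4484 − 305.0 = 172.603.
Gain = 172.603 / 215.539 = 0.8008 → 0.801.

0.801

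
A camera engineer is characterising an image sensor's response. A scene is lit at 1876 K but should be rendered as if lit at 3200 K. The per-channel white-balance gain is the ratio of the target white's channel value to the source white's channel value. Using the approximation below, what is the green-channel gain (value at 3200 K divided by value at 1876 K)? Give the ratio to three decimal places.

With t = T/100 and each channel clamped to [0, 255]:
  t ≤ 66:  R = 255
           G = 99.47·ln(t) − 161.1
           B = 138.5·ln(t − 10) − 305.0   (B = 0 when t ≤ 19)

1.407

At 1876 K (t = 18.76):
  G = 99.47·ln 18.76 − 161.1 = 99.47·2.9317 − 161.1 = 130.519.
At 3200 K (t = 32):
  G = 99.47·ln 32 − 161.1 = 99.47·3.4657 − 161.1 = 183.637.
Gain = 183.637 / 130.519 = 1.4070 → 1.407.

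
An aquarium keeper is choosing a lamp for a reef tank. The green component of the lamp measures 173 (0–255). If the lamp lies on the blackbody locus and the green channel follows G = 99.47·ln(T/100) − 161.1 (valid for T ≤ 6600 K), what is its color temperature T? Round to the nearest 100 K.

ln t = (173 + 161.1) / 99.47 = 3.3588.
t = e^3.3588 = 28.755.
T = 100·t = 2875 K → 2900 K to the nearest 100 K.

2900 K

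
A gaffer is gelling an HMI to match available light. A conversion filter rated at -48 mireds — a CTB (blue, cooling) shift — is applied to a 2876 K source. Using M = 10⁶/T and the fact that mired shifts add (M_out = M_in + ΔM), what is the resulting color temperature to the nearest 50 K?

M_in = 10⁶/2876 = 347.71 mireds.
M_out = 347.71 + (-48) = 299.71 mireds.
T_out = 10⁶/299.71 = 3336.6 K → 3350 K.

3350 K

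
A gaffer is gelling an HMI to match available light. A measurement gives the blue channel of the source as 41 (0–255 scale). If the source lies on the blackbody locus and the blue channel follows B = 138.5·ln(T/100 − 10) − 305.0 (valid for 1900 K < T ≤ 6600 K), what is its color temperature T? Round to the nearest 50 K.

ln(t − 10) = (41 + 305.0) / 138.5 = 2.4982.
t − 10 = e^2.4982 = 12.161, so t = 22.161.
T = 100·t = 2216 K → 2200 K to the nearest 50 K.

2200 K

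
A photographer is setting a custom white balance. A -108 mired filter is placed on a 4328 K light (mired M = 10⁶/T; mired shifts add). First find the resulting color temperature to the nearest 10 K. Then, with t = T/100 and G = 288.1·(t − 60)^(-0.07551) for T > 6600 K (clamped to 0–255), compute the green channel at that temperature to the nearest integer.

229

M_in = 10⁶/4328 = 231.05; M_out = 231.05 + (-108) = 123.05.
T_out = 10⁶/123.05 = 8126.5 K → 8130 K; t = 81.3.
G = 288.1·(81.3 − 60)^(-0.07551) = 288.1·21.3^(-0.07551) = 288.1·0.79377 = 228.685.
Rounded: 229.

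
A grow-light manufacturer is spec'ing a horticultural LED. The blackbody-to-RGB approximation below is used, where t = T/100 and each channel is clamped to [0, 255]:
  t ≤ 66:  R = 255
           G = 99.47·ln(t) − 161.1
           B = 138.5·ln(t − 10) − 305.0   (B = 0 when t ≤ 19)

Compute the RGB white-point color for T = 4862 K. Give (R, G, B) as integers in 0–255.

t = 4862/100 = 48.62; the t ≤ 66 branch applies.
R = 255 by definition for t ≤ 66.
G = 99.47·ln 48.62 − 161.1 = 99.47·3.8840 − 161.1 = 225.245.
B = 138.5·ln(48.62 − 10) − 305.0 = 138.5·ln 38.62 − 305.0 = 138.5·3.6538 − 305.0 = 201.047.
Rounded: (255, 225, 201).

(255, 225, 201)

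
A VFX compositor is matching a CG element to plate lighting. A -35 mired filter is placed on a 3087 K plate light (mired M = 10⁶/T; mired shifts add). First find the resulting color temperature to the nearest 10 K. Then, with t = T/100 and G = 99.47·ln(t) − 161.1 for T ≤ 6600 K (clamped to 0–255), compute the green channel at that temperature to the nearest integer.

M_in = 10⁶/3087 = 323.94; M_out = 323.94 + (-35) = 288.94.
T_out = 10⁶/288.94 = 3460.9 K → 3460 K; t = 34.6.
G = 99.47·ln 34.6 − 161.1 = 99.47·3.5439 − 161.1 = 191.407.
Rounded: 191.

191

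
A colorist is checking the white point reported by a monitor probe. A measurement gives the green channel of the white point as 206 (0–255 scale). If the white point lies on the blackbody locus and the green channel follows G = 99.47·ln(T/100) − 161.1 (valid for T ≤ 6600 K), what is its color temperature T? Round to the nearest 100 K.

4000 K

ln t = (206 + 161.1) / 99.47 = 3.6906.
t = e^3.6906 = 40.067.
T = 100·t = 4007 K → 4000 K to the nearest 100 K.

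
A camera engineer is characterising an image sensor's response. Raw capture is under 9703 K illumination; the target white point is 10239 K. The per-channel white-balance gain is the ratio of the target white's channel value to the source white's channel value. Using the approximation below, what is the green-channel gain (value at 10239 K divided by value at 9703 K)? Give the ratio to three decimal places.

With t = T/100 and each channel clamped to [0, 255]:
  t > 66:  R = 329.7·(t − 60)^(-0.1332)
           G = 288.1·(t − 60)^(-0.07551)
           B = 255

0.990

At 9703 K (t = 97.03):
  G = 288.1·(97.03 − 60)^(-0.07551) = 288.1·37.03^(-0.07551) = 288.1·0.76130 = 219.332.
At 10239 K (t = 102.39):
  G = 288.1·(102.39 − 60)^(-0.07551) = 288.1·42.39^(-0.07551) = 288.1·0.75357 = 217.104.
Gain = 217.104 / 219.332 = 0.9898 → 0.990.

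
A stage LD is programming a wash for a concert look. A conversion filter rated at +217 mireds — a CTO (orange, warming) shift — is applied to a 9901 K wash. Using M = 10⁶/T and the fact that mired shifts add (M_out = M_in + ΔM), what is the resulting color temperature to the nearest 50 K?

M_in = 10⁶/9901 = 101.00 mireds.
M_out = 101.00 + (+217) = 318.00 mireds.
T_out = 10⁶/318.00 = 3144.7 K → 3150 K.

3150 K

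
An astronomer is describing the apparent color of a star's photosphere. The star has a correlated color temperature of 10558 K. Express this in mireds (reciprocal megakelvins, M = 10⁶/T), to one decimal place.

94.7 mireds

M = 10⁶ / 10558 = 94.715 → 94.7 mireds.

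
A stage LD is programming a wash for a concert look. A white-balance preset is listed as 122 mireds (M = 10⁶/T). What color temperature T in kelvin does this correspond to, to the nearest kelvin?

8197 K

T = 10⁶ / 122 = 8196.72 K → 8197 K.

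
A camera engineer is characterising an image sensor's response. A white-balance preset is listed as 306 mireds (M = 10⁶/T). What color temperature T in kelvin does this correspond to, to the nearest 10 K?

3270 K

T = 10⁶ / 306 = 3267.97 K → 3270 K.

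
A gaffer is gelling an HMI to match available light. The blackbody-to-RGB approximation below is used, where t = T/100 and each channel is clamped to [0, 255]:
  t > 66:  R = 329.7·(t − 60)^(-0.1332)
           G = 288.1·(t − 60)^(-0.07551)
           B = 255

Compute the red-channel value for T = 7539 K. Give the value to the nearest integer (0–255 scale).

229

t = 7539/100 = 75.39; the t > 66 branch applies.
R = 329.7·(75.39 − 60)^(-0.1332) = 329.7·15.39^(-0.1332) = 329.7·0.69480 = 229.076.
Rounded: 229.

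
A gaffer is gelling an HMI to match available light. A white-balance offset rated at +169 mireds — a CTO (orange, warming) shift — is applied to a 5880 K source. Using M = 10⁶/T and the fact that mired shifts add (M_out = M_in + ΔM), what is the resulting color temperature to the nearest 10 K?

M_in = 10⁶/5880 = 170.07 mireds.
M_out = 170.07 + (+169) = 339.07 mireds.
T_out = 10⁶/339.07 = 2949.3 K → 2950 K.

2950 K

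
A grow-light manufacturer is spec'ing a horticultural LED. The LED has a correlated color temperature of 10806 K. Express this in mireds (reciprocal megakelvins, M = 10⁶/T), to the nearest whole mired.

93 mireds

M = 10⁶ / 10806 = 92.541 → 93 mireds.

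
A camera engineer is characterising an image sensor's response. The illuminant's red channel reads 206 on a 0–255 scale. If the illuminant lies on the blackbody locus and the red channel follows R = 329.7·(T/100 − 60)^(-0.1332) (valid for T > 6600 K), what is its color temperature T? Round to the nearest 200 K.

9400 K

(t − 60)^(-0.1332) = 206/329.7 = 0.62481.
t − 60 = 0.62481^(1/-0.1332) = 0.62481^(-7.508) = 34.152, so t = 94.152.
T = 100·t = 9415 K → 9400 K to the nearest 200 K.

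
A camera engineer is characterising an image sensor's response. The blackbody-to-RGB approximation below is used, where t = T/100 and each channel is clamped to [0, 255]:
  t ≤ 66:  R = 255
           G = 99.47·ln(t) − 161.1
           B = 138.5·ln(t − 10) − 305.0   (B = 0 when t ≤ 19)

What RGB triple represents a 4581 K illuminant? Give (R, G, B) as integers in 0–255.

(255, 219, 191)

t = 4581/100 = 45.81; the t ≤ 66 branch applies.
R = 255 by definition for t ≤ 66.
G = 99.47·ln 45.81 − 161.1 = 99.47·3.8245 − 161.1 = 219.323.
B = 138.5·ln(45.81 − 10) − 305.0 = 138.5·ln 35.81 − 305.0 = 138.5·3.5782 − 305.0 = 190.584.
Rounded: (255, 219, 191).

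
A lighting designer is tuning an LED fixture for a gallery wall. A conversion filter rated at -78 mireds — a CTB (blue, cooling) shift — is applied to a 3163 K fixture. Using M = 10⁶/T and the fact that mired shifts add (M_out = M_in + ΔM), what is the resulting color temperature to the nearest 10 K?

M_in = 10⁶/3163 = 316.16 mireds.
M_out = 316.16 + (-78) = 238.16 mireds.
T_out = 10⁶/238.16 = 4198.9 K → 4200 K.

4200 K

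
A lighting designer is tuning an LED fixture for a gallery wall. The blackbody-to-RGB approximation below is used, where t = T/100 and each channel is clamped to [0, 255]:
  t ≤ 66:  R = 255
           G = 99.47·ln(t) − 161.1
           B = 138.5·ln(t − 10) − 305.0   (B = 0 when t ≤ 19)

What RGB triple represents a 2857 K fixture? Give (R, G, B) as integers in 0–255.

(255, 172, 100)

t = 2857/100 = 28.57; the t ≤ 66 branch applies.
R = 255 by definition for t ≤ 66.
G = 99.47·ln 28.57 − 161.1 = 99.47·3.3524 − 161.1 = 172.359.
B = 138.5·ln(28.57 − 10) − 305.0 = 138.5·ln 18.57 − 305.0 = 138.5·2.9215 − 305.0 = 99.634.
Rounded: (255, 172, 100).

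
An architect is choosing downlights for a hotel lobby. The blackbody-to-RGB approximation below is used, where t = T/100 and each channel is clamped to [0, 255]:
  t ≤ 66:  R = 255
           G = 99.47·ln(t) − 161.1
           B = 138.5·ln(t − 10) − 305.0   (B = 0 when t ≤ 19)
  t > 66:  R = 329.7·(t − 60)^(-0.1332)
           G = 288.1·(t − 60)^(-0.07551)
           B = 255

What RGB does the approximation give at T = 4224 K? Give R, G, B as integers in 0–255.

t = 4224/100 = 42.24; the t ≤ 66 branch applies.
R = 255 by definition for t ≤ 66.
G = 99.47·ln 42.24 − 161.1 = 99.47·3.7434 − 161.1 = 211.253.
B = 138.5·ln(42.24 − 10) − 305.0 = 138.5·ln 32.24 − 305.0 = 138.5·3.4732 − 305.0 = 176.039.
Rounded: (255, 211, 176).

R=255, G=211, B=176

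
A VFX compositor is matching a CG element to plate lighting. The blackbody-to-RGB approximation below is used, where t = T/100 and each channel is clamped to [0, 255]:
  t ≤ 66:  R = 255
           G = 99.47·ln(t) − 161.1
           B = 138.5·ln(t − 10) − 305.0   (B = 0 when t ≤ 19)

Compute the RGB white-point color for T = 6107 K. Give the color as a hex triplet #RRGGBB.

#FFF8F0

t = 6107/100 = 61.07; the t ≤ 66 branch applies.
R = 255 by definition for t ≤ 66.
G = 99.47·ln 61.07 − 161.1 = 99.47·4.1120 − 161.1 = 247.923.
B = 138.5·ln(61.07 − 10) − 305.0 = 138.5·ln 51.07 − 305.0 = 138.5·3.9332 − 305.0 = 239.748.
Rounded: (255, 248, 240).
In hex: #FFF8F0.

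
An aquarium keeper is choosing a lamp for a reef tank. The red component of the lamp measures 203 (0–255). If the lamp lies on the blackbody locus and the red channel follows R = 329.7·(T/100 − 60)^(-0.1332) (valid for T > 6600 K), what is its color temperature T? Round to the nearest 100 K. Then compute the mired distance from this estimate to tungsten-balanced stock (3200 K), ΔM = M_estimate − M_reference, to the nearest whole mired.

(t − 60)^(-0.1332) = 203/329.7 = 0.61571.
t − 60 = 0.61571^(1/-0.1332) = 0.61571^(-7.508) = 38.129, so t = 98.129.
T = 100·t = 9813 K → 9800 K to the nearest 100 K.
M_estimate = 10⁶/9800 = 102.04; M_reference = 10⁶/3200 = 312.50.
ΔM = 102.04 − 312.50 = -210.46 → -210 mireds.

-210 mireds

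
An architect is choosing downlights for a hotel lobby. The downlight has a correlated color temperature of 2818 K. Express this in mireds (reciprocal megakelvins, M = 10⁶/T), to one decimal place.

354.9 mireds

M = 10⁶ / 2818 = 354.862 → 354.9 mireds.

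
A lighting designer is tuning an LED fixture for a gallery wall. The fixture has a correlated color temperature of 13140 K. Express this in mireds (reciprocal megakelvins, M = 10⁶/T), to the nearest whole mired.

M = 10⁶ / 13140 = 76.104 → 76 mireds.

76 mireds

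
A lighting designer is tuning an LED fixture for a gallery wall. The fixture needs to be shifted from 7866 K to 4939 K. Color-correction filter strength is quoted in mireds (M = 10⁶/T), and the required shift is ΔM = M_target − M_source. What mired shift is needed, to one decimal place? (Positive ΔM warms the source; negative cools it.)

+75.3 mireds

M_source = 10⁶/7866 = 127.129; M_target = 10⁶/4939 = 202.470.
ΔM = 202.470 − 127.129 = 75.341 → +75.3 mireds, a warming shift.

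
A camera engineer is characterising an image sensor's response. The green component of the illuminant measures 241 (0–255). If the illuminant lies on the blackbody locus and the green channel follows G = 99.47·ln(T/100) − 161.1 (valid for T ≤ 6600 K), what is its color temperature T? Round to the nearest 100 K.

5700 K

ln t = (241 + 161.1) / 99.47 = 4.0424.
t = e^4.0424 = 56.964.
T = 100·t = 5696 K → 5700 K to the nearest 100 K.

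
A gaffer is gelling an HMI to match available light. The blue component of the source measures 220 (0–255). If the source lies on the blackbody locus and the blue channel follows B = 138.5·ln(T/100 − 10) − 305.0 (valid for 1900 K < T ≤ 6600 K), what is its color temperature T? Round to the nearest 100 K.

5400 K

ln(t − 10) = (220 + 305.0) / 138.5 = 3.7906.
t − 10 = e^3.7906 = 44.284, so t = 54.284.
T = 100·t = 5428 K → 5400 K to the nearest 100 K.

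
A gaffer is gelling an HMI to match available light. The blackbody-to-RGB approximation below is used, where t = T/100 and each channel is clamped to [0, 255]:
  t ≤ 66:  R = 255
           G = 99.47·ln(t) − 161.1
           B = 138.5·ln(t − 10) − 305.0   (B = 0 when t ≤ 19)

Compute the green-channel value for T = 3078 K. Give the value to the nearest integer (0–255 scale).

t = 3078/100 = 30.78; the t ≤ 66 branch applies.
G = 99.47·ln 30.78 − 161.1 = 99.47·3.4269 − 161.1 = 179.770.
Rounded: 180.

180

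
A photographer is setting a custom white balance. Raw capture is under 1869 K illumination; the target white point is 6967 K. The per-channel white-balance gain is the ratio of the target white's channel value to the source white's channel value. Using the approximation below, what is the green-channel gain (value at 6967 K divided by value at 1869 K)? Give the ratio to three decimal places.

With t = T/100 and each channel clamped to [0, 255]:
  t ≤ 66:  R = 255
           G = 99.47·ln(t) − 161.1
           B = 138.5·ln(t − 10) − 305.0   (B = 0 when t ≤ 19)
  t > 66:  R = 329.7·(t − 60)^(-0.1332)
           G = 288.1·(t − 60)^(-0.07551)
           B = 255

At 1869 K (t = 18.69):
  G = 99.47·ln 18.69 − 161.1 = 99.47·2.9280 − 161.1 = 130.147.
At 6967 K (t = 69.67):
  G = 288.1·(69.67 − 60)^(-0.07551) = 288.1·9.67^(-0.07551) = 288.1·0.84254 = 242.736.
Gain = 242.736 / 130.147 = 1.8651 → 1.865.

1.865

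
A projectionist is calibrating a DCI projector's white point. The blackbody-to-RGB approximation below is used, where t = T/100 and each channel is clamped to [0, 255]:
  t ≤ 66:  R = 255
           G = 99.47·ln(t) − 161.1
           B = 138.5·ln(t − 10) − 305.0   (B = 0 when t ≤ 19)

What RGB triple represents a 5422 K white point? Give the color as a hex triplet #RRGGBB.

#FFECDC

t = 5422/100 = 54.22; the t ≤ 66 branch applies.
R = 255 by definition for t ≤ 66.
G = 99.47·ln 54.22 − 161.1 = 99.47·3.9930 − 161.1 = 236.089.
B = 138.5·ln(54.22 − 10) − 305.0 = 138.5·ln 44.22 − 305.0 = 138.5·3.7892 − 305.0 = 219.801.
Rounded: (255, 236, 220).
In hex: #FFECDC.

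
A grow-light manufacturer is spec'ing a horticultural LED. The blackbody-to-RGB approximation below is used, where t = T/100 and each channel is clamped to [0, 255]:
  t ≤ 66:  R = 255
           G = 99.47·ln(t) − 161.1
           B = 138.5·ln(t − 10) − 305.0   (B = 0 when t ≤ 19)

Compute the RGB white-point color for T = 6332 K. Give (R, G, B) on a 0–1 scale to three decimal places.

(1.000, 0.986, 0.964)

t = 6332/100 = 63.32; the t ≤ 66 branch applies.
R = 255 by definition for t ≤ 66.
G = 99.47·ln 63.32 − 161.1 = 99.47·4.1482 − 161.1 = 251.522.
B = 138.5·ln(63.32 − 10) − 305.0 = 138.5·ln 53.32 − 305.0 = 138.5·3.9763 − 305.0 = 245.719.
Dividing each by 255: (1.0000, 0.9864, 0.9636) → (1.000, 0.986, 0.964).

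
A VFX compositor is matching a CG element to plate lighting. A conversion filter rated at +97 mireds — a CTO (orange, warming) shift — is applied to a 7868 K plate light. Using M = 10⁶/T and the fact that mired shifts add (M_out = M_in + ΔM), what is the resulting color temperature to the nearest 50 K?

4450 K

M_in = 10⁶/7868 = 127.10 mireds.
M_out = 127.10 + (+97) = 224.10 mireds.
T_out = 10⁶/224.10 = 4462.4 K → 4450 K.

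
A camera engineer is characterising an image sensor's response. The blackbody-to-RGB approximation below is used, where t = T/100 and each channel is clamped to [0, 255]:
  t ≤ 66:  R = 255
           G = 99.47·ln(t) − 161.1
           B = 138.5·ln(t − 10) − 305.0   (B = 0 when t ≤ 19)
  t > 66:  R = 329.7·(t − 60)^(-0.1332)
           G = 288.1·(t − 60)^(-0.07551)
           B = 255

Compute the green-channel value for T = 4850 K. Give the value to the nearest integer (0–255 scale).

225

t = 4850/100 = 48.5; the t ≤ 66 branch applies.
G = 99.47·ln 48.5 − 161.1 = 99.47·3.8816 − 161.1 = 224.999.
Rounded: 225.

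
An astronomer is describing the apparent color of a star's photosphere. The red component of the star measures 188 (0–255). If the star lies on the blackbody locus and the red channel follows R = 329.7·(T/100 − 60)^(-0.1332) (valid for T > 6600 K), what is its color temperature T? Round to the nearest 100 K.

12800 K

(t − 60)^(-0.1332) = 188/329.7 = 0.57022.
t − 60 = 0.57022^(1/-0.1332) = 0.57022^(-7.508) = 67.848, so t = 127.848.
T = 100·t = 12785 K → 12800 K to the nearest 100 K.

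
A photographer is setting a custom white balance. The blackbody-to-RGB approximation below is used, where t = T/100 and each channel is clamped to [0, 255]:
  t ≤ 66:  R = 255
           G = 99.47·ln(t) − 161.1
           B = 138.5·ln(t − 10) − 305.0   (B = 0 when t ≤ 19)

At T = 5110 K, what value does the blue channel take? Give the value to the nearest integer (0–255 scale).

t = 5110/100 = 51.1; the t ≤ 66 branch applies.
B = 138.5·ln(51.1 − 10) − 305.0 = 138.5·ln 41.1 − 305.0 = 138.5·3.7160 − 305.0 = 209.667.
Rounded: 210.

210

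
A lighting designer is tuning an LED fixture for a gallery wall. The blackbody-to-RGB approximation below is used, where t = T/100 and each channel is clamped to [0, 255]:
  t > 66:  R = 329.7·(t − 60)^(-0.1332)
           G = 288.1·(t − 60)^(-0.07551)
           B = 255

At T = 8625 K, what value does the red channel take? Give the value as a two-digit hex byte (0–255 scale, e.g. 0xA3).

0xD5

t = 8625/100 = 86.25; the t > 66 branch applies.
R = 329.7·(86.25 − 60)^(-0.1332) = 329.7·26.25^(-0.1332) = 329.7·0.64710 = 213.349.
Rounded: 213; in hex, 0xD5.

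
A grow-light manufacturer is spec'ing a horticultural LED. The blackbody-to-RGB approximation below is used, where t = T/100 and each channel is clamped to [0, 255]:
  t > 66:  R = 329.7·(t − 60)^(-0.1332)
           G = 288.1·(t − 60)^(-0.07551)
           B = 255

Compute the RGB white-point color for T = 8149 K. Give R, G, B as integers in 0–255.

t = 8149/100 = 81.49; the t > 66 branch applies.
R = 329.7·(81.49 − 60)^(-0.1332) = 329.7·21.49^(-0.1332) = 329.7·0.66458 = 219.111.
G = 288.1·(81.49 − 60)^(-0.07551) = 288.1·21.49^(-0.07551) = 288.1·0.79324 = 228.532.
B = 255 by definition for t > 66.
Rounded: (219, 229, 255).

R=219, G=229, B=255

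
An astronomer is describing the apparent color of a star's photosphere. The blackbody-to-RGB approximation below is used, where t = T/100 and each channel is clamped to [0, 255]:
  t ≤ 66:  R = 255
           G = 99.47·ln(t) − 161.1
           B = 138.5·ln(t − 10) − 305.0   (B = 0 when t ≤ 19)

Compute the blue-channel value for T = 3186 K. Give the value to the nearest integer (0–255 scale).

122

t = 3186/100 = 31.86; the t ≤ 66 branch applies.
B = 138.5·ln(31.86 − 10) − 305.0 = 138.5·ln 21.86 − 305.0 = 138.5·3.0847 − 305.0 = 122.225.
Rounded: 122.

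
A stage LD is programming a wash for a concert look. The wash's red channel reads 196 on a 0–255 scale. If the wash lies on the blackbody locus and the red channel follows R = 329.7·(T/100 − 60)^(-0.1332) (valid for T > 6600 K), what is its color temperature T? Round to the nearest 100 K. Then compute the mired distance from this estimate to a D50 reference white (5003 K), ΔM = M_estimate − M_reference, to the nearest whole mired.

(t − 60)^(-0.1332) = 196/329.7 = 0.59448.
t − 60 = 0.59448^(1/-0.1332) = 0.59448^(-7.508) = 49.621, so t = 109.621.
T = 100·t = 10962 K → 11000 K to the nearest 100 K.
M_estimate = 10⁶/11000 = 90.91; M_reference = 10⁶/5003 = 199.88.
ΔM = 90.91 − 199.88 = -108.97 → -109 mireds.

-109 mireds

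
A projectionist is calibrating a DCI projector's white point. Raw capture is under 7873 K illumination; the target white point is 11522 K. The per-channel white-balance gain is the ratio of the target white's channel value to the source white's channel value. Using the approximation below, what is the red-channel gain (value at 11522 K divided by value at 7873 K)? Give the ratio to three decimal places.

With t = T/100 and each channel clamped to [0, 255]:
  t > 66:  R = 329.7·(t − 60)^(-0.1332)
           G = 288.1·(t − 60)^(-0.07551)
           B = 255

At 7873 K (t = 78.73):
  R = 329.7·(78.73 − 60)^(-0.1332) = 329.7·18.73^(-0.1332) = 329.7·0.67686 = 223.160.
At 11522 K (t = 115.22):
  R = 329.7·(115.22 − 60)^(-0.1332) = 329.7·55.22^(-0.1332) = 329.7·0.58607 = 193.229.
Gain = 193.229 / 223.160 = 0.8659 → 0.866.

0.866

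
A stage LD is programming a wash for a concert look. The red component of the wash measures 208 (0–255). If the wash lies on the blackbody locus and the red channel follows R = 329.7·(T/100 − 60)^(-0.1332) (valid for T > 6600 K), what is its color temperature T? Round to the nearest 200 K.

(t − 60)^(-0.1332) = 208/329.7 = 0.63088.
t − 60 = 0.63088^(1/-0.1332) = 0.63088^(-7.508) = 31.763, so t = 91.763.
T = 100·t = 9176 K → 9200 K to the nearest 200 K.

9200 K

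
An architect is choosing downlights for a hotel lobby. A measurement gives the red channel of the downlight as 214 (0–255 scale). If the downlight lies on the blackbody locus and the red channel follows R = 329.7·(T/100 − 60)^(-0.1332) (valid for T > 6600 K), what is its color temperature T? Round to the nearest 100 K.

(t − 60)^(-0.1332) = 214/329.7 = 0.64907.
t − 60 = 0.64907^(1/-0.1332) = 0.64907^(-7.508) = 25.657, so t = 85.657.
T = 100·t = 8566 K → 8600 K to the nearest 100 K.

8600 K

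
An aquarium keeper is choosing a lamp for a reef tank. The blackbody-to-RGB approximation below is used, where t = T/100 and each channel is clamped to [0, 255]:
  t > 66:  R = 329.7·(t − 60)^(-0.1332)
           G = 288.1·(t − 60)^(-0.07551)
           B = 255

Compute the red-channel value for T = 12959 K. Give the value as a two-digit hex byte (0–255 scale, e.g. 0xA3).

t = 12959/100 = 129.59; the t > 66 branch applies.
R = 329.7·(129.59 − 60)^(-0.1332) = 329.7·69.59^(-0.1332) = 329.7·0.56829 = 187.366.
Rounded: 187; in hex, 0xBB.

0xBB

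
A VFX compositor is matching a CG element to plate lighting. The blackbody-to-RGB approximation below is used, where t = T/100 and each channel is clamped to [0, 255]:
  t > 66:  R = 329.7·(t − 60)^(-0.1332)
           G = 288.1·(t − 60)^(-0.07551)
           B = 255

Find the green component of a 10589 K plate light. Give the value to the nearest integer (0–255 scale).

216

t = 10589/100 = 105.89; the t > 66 branch applies.
G = 288.1·(105.89 − 60)^(-0.07551) = 288.1·45.89^(-0.07551) = 288.1·0.74907 = 215.808.
Rounded: 216.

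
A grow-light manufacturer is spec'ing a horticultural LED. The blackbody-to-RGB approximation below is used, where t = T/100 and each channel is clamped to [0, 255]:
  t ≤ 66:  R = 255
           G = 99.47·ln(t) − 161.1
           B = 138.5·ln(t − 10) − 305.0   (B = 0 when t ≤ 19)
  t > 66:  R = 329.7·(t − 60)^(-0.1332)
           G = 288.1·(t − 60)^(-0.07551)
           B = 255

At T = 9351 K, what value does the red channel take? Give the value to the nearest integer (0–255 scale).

t = 9351/100 = 93.51; the t > 66 branch applies.
R = 329.7·(93.51 − 60)^(-0.1332) = 329.7·33.51^(-0.1332) = 329.7·0.62639 = 206.522.
Rounded: 207.

207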